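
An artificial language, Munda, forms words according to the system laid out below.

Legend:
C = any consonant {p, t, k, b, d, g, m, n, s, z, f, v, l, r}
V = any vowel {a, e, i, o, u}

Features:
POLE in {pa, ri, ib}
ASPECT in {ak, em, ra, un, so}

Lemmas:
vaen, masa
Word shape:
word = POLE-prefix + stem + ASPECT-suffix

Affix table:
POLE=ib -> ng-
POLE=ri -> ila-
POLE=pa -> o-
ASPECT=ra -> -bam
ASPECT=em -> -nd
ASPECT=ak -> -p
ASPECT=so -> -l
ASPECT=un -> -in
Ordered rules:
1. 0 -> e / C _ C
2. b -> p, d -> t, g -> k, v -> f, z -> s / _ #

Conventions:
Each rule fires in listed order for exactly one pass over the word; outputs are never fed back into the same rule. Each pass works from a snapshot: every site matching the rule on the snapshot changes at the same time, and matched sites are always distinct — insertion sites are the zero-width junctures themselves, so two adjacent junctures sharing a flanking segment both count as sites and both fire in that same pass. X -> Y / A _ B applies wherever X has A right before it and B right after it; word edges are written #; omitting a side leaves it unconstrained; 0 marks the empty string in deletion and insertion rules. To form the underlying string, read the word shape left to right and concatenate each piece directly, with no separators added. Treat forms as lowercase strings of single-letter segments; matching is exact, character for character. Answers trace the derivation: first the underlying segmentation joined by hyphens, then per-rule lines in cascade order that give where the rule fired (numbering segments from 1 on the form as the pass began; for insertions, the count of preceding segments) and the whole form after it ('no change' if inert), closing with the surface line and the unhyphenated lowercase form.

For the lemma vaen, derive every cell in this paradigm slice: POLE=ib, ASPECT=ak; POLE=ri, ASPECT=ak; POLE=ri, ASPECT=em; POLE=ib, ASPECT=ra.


cell POLE=ib, ASPECT=ak:
underlying: ng-vaen-p
1. 0 -> e / C _ C: inserts after position(s) 1, 2, 6: negevaenep
2. b -> p, d -> t, g -> k, v -> f, z -> s / _ #: no change
surface: negevaenep

cell POLE=ri, ASPECT=ak:
underlying: ila-vaen-p
1. 0 -> e / C _ C: inserts after position(s) 7: ilavaenep
2. b -> p, d -> t, g -> k, v -> f, z -> s / _ #: no change
surface: ilavaenep

cell POLE=ri, ASPECT=em:
underlying: ila-vaen-nd
1. 0 -> e / C _ C: inserts after position(s) 7, 8: ilavaenened
2. b -> p, d -> t, g -> k, v -> f, z -> s / _ #: fires at position(s) 11: ilavaenenet
surface: ilavaenenet

cell POLE=ib, ASPECT=ra:
underlying: ng-vaen-bam
1. 0 -> e / C _ C: inserts after position(s) 1, 2, 6: negevaenebam
2. b -> p, d -> t, g -> k, v -> f, z -> s / _ #: no change
surface: negevaenebam


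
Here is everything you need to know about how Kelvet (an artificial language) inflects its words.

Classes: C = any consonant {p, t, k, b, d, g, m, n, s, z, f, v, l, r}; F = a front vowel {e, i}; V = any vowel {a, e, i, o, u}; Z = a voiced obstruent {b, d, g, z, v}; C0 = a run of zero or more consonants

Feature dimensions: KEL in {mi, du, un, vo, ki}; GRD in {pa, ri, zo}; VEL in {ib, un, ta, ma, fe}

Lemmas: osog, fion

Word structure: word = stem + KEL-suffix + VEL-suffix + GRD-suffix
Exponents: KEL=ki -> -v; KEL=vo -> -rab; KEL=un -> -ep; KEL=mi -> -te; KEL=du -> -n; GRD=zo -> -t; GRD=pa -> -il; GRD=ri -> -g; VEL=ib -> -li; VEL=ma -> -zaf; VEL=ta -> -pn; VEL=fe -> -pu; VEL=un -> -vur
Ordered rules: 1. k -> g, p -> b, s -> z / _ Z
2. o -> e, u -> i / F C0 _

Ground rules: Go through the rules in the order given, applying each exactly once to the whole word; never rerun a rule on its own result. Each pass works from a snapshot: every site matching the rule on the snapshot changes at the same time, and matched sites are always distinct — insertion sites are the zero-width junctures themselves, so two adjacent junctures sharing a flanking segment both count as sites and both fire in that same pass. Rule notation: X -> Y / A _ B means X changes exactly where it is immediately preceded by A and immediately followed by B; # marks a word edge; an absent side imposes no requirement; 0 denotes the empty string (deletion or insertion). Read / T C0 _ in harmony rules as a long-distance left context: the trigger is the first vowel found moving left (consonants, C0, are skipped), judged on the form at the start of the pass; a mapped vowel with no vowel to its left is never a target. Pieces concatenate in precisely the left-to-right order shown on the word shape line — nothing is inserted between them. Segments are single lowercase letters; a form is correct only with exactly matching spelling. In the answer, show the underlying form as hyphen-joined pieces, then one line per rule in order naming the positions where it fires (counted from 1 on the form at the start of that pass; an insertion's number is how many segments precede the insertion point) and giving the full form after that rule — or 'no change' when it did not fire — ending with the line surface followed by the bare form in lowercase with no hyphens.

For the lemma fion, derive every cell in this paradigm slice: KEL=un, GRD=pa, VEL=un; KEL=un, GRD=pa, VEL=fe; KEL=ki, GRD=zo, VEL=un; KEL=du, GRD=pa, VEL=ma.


cell KEL=un, GRD=pa, VEL=un:
underlying: fion-ep-vur-il
1. k -> g, p -> b, s -> z / _ Z: fires at position(s) 6: fionebvuril
2. o -> e, u -> i / F C0 _: fires at position(s) 3, 8: fienebviril
surface: fienebviril

cell KEL=un, GRD=pa, VEL=fe:
underlying: fion-ep-pu-il
1. k -> g, p -> b, s -> z / _ Z: no change
2. o -> e, u -> i / F C0 _: fires at position(s) 3, 8: fieneppiil
surface: fieneppiil

cell KEL=ki, GRD=zo, VEL=un:
underlying: fion-v-vur-t
1. k -> g, p -> b, s -> z / _ Z: no change
2. o -> e, u -> i / F C0 _: fires at position(s) 3: fienvvurt
surface: fienvvurt

cell KEL=du, GRD=pa, VEL=ma:
underlying: fion-n-zaf-il
1. k -> g, p -> b, s -> z / _ Z: no change
2. o -> e, u -> i / F C0 _: fires at position(s) 3: fiennzafil
surface: fiennzafil


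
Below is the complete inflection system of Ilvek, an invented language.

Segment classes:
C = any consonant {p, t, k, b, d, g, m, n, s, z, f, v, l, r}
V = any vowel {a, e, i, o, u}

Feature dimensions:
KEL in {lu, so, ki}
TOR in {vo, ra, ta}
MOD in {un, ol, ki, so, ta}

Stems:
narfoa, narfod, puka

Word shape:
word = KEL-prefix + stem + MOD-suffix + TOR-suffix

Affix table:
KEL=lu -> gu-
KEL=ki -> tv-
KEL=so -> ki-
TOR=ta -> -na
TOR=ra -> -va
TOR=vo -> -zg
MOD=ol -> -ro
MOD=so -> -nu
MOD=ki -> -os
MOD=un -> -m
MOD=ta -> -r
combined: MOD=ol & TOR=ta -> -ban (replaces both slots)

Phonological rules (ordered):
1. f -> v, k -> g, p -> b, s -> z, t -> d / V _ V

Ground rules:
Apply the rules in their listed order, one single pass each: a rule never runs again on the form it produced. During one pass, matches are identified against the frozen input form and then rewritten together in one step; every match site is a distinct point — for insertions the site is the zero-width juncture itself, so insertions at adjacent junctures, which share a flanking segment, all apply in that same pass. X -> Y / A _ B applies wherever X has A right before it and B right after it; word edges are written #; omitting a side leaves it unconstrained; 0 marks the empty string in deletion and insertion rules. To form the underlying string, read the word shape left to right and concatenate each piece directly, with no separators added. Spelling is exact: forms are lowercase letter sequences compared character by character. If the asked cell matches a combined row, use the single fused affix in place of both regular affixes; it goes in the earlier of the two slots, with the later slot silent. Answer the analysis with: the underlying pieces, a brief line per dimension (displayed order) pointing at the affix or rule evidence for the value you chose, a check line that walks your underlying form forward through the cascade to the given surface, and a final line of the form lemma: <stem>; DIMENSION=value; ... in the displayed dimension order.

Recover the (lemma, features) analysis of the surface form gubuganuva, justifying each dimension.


underlying: gu-puka-nu-va
KEL=lu - signalled by the affix gu-
TOR=ra - signalled by the affix -va
MOD=so - signalled by the affix -nu
check: gupukanuva -> gubuganuva
lemma: puka; KEL=lu; TOR=ra; MOD=so


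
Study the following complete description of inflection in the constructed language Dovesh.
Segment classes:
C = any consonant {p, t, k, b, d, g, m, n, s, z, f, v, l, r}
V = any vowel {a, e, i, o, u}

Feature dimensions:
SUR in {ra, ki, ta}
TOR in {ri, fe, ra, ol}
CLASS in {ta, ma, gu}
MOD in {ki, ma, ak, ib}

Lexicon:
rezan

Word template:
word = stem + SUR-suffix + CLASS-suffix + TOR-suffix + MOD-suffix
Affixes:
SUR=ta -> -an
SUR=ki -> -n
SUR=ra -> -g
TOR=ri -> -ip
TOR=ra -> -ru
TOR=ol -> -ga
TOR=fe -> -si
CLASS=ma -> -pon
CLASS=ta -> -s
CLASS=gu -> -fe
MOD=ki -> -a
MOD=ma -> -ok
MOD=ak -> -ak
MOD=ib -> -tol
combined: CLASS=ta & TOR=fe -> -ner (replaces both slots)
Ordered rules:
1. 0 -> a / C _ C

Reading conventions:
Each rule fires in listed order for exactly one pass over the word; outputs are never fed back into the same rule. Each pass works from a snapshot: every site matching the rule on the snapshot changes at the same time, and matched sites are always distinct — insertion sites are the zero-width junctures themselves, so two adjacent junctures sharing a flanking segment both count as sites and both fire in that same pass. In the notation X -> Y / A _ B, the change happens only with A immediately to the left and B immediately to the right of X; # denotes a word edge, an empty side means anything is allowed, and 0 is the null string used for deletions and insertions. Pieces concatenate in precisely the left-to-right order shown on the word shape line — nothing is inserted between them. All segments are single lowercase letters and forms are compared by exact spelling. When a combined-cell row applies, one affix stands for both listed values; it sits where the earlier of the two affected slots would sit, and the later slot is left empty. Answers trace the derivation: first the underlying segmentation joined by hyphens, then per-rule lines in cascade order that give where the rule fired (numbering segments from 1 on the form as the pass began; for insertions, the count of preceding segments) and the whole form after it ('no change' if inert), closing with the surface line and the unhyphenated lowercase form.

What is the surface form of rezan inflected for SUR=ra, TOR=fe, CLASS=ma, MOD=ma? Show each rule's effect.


underlying: rezan-g-pon-si-ok
1. 0 -> a / C _ C: inserts after position(s) 5, 6, 9: rezanagaponasiok
surface: rezanagaponasiok


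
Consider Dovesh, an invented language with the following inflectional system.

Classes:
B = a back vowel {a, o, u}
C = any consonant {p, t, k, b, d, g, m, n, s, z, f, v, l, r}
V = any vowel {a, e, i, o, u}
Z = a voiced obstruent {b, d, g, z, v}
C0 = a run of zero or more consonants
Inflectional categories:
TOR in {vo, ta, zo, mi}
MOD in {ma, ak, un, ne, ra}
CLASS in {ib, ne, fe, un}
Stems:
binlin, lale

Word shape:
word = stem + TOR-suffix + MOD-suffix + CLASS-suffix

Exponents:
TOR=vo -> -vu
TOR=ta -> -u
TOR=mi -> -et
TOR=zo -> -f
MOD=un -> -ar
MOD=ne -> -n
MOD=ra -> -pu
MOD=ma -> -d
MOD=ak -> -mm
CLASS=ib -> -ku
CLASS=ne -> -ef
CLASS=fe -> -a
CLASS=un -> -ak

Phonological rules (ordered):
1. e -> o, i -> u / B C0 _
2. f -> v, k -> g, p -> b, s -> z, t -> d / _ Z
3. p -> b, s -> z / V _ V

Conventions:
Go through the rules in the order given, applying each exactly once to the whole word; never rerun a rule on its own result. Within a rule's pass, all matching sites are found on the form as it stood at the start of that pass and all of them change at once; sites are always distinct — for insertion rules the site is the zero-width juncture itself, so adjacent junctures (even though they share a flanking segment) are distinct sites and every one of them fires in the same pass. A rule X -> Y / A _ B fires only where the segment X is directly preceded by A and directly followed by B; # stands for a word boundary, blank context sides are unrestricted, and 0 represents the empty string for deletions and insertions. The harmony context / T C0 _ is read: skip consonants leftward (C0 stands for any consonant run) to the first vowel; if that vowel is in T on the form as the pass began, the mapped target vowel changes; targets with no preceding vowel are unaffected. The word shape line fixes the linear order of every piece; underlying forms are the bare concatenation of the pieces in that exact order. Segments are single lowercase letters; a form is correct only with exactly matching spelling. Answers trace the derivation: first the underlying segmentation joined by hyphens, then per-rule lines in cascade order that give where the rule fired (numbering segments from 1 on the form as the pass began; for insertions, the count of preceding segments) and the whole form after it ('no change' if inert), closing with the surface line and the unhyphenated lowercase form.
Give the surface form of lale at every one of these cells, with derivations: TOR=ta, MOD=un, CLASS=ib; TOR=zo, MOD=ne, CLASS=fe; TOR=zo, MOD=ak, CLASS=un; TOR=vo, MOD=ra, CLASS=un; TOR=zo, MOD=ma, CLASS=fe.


cell TOR=ta, MOD=un, CLASS=ib:
underlying: lale-u-ar-ku
1. e -> o, i -> u / B C0 _: fires at position(s) 4: lalouarku
2. f -> v, k -> g, p -> b, s -> z, t -> d / _ Z: no change
3. p -> b, s -> z / V _ V: no change
surface: lalouarku

cell TOR=zo, MOD=ne, CLASS=fe:
underlying: lale-f-n-a
1. e -> o, i -> u / B C0 _: fires at position(s) 4: lalofna
2. f -> v, k -> g, p -> b, s -> z, t -> d / _ Z: no change
3. p -> b, s -> z / V _ V: no change
surface: lalofna

cell TOR=zo, MOD=ak, CLASS=un:
underlying: lale-f-mm-ak
1. e -> o, i -> u / B C0 _: fires at position(s) 4: lalofmmak
2. f -> v, k -> g, p -> b, s -> z, t -> d / _ Z: no change
3. p -> b, s -> z / V _ V: no change
surface: lalofmmak

cell TOR=vo, MOD=ra, CLASS=un:
underlying: lale-vu-pu-ak
1. e -> o, i -> u / B C0 _: fires at position(s) 4: lalovupuak
2. f -> v, k -> g, p -> b, s -> z, t -> d / _ Z: no change
3. p -> b, s -> z / V _ V: fires at position(s) 7: lalovubuak
surface: lalovubuak

cell TOR=zo, MOD=ma, CLASS=fe:
underlying: lale-f-d-a
1. e -> o, i -> u / B C0 _: fires at position(s) 4: lalofda
2. f -> v, k -> g, p -> b, s -> z, t -> d / _ Z: fires at position(s) 5: lalovda
3. p -> b, s -> z / V _ V: no change
surface: lalovda


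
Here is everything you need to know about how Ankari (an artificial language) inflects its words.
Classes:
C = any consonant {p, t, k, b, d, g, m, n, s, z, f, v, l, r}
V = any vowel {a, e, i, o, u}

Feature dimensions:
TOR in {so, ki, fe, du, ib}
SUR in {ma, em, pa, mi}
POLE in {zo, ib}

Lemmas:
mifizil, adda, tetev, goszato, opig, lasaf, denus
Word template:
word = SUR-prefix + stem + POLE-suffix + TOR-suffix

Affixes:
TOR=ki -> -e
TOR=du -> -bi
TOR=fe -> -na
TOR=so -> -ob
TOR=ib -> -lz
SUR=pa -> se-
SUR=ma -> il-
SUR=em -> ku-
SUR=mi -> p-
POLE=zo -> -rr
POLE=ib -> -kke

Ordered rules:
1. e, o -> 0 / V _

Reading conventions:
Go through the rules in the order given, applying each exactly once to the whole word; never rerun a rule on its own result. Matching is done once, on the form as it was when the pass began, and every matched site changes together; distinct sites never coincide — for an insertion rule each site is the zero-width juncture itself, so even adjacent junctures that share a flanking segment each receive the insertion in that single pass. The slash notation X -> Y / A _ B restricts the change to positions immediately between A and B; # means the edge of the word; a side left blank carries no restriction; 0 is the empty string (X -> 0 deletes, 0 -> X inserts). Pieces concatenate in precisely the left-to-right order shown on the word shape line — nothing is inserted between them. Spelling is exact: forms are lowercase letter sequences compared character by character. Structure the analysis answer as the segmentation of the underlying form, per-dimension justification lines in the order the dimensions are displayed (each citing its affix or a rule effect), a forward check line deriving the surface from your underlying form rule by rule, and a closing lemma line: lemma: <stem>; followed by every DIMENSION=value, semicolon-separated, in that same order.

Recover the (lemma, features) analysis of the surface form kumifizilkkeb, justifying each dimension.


underlying: ku-mifizil-kke-ob
TOR=so - signalled by the affix -ob
SUR=em - signalled by the affix ku-
POLE=ib - signalled by the affix -kke
check: kumifizilkkeob -> kumifizilkkeb
lemma: mifizil; TOR=so; SUR=em; POLE=ib


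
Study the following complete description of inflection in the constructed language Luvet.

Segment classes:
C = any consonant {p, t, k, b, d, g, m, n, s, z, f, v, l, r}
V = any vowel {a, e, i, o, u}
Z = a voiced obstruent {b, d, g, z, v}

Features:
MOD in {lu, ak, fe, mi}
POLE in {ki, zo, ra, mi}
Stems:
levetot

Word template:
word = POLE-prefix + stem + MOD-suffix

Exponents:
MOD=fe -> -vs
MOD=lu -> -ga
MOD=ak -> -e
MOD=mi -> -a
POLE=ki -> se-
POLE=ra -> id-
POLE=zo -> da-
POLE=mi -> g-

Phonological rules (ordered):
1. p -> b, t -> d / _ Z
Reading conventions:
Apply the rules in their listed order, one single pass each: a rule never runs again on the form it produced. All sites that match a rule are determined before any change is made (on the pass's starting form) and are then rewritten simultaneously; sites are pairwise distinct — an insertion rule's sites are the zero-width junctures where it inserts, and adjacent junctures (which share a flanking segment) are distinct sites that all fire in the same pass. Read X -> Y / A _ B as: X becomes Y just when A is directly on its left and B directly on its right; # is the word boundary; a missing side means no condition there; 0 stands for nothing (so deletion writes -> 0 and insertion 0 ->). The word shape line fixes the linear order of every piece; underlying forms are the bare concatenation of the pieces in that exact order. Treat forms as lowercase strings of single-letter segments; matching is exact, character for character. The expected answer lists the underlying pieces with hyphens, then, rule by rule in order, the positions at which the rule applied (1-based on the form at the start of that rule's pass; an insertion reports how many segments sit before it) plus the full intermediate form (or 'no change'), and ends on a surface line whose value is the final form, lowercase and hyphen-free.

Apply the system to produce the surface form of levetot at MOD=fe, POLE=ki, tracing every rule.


underlying: se-levetot-vs
1. p -> b, t -> d / _ Z: fires at position(s) 9: selevetodvs
surface: selevetodvs


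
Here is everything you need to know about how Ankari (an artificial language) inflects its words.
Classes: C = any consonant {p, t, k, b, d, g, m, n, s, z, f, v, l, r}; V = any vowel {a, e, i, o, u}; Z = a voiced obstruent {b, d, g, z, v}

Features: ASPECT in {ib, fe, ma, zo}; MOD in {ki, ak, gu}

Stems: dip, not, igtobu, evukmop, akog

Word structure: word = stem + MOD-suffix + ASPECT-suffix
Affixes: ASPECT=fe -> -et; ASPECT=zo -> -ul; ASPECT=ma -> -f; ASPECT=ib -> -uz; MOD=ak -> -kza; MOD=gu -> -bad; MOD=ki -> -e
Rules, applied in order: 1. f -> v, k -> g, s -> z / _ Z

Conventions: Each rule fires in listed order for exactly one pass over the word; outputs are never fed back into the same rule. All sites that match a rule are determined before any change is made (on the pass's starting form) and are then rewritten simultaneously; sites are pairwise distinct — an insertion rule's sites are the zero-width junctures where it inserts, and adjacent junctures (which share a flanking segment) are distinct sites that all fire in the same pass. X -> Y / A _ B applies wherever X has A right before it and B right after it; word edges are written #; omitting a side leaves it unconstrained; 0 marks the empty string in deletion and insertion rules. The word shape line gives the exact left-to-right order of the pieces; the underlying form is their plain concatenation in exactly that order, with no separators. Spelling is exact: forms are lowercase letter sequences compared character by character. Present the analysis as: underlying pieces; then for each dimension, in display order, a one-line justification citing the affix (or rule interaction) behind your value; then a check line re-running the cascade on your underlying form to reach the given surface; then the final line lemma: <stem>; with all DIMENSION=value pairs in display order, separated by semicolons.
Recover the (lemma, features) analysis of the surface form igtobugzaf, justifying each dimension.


underlying: igtobu-kza-f
ASPECT=ma - signalled by the affix -f
MOD=ak - signalled by the affix -kza
check: igtobukzaf -> igtobugzaf
lemma: igtobu; ASPECT=ma; MOD=ak


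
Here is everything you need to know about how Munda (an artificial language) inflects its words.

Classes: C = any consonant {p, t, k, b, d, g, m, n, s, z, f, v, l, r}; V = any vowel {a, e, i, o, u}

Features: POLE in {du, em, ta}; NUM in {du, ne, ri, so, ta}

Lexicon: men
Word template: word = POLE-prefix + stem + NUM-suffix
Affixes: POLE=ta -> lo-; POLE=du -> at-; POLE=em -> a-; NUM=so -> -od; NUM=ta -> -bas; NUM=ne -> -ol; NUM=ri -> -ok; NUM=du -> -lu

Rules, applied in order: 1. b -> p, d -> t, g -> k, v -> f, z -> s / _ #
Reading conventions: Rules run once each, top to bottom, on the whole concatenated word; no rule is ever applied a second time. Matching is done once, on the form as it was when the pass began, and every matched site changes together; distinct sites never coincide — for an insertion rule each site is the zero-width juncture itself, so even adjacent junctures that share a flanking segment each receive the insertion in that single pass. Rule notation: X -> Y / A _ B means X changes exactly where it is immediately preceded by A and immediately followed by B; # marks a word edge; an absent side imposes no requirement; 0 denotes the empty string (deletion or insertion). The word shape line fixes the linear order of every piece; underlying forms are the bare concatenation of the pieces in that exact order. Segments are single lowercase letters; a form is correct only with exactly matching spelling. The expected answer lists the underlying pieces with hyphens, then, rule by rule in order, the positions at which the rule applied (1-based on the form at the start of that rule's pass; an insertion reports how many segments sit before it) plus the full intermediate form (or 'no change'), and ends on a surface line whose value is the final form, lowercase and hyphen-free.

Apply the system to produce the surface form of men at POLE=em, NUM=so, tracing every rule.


underlying: a-men-od
1. b -> p, d -> t, g -> k, v -> f, z -> s / _ #: fires at position(s) 6: amenot
surface: amenot


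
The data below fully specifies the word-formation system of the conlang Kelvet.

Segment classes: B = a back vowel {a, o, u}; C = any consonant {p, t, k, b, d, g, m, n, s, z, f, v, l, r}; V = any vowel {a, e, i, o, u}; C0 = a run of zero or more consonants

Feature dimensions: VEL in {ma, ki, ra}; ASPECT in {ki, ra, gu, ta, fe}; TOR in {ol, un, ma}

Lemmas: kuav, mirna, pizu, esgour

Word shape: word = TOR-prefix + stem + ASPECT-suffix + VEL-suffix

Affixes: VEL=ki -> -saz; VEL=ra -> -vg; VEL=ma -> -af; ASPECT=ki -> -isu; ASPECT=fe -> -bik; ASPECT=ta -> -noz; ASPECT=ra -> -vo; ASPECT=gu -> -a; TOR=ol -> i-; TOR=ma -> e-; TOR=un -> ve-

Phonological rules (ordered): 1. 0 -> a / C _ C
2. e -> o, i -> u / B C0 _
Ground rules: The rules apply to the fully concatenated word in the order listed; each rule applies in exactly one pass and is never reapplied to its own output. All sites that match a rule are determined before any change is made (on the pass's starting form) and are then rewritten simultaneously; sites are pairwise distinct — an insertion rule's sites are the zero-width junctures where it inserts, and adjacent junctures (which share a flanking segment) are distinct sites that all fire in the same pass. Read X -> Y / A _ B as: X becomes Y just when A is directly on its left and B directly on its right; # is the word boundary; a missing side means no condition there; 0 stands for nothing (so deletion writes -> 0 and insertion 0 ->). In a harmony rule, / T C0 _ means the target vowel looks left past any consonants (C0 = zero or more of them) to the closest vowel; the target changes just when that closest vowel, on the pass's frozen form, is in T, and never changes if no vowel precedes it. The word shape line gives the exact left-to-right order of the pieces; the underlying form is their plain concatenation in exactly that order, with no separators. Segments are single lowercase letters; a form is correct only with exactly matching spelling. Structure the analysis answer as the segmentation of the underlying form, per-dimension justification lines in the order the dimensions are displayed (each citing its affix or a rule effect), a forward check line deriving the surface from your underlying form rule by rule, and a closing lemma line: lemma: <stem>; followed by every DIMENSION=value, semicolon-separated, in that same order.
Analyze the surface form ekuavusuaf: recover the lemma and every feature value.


underlying: e-kuav-isu-af
VEL=ma - signalled by the affix -af
ASPECT=ki - signalled by the affix -isu
TOR=ma - signalled by the affix e-
check: ekuavisuaf -> ekuavisuaf -> ekuavusuaf
lemma: kuav; VEL=ma; ASPECT=ki; TOR=ma


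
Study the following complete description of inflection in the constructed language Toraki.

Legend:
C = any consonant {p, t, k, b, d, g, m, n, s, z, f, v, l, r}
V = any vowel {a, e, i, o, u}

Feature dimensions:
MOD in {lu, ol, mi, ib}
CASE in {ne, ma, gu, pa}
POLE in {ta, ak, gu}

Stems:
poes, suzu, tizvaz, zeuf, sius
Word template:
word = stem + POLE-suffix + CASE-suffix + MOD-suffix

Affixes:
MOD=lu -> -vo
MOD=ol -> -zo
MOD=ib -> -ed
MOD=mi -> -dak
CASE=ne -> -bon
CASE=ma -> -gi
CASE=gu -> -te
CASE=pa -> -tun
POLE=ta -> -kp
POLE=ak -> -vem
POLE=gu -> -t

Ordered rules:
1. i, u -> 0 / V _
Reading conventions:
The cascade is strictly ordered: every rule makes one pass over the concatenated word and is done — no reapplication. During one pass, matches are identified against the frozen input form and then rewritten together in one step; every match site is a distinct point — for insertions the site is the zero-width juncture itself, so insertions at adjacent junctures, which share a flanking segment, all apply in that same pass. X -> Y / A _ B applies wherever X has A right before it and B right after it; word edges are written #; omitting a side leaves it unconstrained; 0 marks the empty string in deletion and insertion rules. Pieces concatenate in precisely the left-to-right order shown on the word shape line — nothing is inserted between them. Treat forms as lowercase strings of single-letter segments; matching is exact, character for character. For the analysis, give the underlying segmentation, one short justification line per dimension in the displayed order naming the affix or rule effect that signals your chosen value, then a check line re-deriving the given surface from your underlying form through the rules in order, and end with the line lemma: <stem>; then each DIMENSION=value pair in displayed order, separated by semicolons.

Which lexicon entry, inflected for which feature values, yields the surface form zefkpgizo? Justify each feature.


underlying: zeuf-kp-gi-zo
MOD=ol - signalled by the affix -zo
CASE=ma - signalled by the affix -gi
POLE=ta - signalled by the affix -kp
check: zeufkpgizo -> zefkpgizo
lemma: zeuf; MOD=ol; CASE=ma; POLE=ta


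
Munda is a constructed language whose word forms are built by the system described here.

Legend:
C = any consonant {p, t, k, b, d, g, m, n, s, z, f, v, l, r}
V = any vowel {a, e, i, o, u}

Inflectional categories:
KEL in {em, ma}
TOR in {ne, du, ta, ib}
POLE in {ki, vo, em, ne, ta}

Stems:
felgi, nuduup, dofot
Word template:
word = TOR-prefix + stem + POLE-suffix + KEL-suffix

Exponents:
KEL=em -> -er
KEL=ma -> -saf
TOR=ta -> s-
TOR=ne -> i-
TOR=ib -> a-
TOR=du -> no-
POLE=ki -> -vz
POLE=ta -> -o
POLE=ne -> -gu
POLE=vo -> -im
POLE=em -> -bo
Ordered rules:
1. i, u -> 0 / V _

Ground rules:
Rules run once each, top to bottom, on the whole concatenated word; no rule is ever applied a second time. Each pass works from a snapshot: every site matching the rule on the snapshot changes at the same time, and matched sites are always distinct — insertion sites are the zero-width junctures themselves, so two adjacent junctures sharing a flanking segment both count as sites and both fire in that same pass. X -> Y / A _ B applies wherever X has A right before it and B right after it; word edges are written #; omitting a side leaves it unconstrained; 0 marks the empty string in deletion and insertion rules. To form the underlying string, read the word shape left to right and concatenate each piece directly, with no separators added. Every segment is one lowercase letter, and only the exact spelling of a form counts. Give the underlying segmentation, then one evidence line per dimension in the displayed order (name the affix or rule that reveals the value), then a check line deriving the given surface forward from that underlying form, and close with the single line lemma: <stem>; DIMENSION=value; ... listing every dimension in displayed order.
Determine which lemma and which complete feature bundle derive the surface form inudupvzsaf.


underlying: i-nuduup-vz-saf
KEL=ma - signalled by the affix -saf
TOR=ne - signalled by the affix i-
POLE=ki - signalled by the affix -vz
check: inuduupvzsaf -> inudupvzsaf
lemma: nuduup; KEL=ma; TOR=ne; POLE=ki


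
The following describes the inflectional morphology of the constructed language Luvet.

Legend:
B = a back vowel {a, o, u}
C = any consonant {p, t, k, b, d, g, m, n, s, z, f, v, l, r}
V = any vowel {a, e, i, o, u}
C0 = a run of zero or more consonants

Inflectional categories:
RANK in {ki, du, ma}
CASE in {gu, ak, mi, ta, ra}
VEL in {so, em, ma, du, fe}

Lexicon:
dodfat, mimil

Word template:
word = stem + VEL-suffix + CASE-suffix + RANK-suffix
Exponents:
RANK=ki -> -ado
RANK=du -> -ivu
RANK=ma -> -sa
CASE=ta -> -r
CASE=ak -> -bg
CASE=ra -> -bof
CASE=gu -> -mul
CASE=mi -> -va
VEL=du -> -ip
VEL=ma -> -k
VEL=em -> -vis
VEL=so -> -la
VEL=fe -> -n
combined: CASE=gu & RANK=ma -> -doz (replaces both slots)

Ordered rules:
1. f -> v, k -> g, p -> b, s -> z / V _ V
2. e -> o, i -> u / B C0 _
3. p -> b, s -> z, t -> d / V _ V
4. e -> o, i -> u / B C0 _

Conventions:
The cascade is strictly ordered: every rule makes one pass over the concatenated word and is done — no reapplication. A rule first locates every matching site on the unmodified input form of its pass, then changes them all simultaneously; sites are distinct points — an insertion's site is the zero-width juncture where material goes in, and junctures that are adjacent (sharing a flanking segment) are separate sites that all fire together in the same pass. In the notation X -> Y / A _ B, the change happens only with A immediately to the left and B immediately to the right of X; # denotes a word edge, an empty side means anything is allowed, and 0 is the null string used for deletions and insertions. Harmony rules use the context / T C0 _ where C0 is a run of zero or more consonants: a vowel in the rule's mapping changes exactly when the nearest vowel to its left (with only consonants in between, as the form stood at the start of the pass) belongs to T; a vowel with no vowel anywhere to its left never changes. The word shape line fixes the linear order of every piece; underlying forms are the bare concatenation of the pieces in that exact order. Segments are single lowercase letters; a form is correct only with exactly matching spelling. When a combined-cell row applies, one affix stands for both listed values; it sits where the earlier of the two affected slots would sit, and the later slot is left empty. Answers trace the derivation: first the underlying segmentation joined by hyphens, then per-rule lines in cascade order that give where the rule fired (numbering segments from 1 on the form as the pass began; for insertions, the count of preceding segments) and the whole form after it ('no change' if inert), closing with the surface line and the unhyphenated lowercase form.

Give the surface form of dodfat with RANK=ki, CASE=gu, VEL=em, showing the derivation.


underlying: dodfat-vis-mul-ado
1. f -> v, k -> g, p -> b, s -> z / V _ V: no change
2. e -> o, i -> u / B C0 _: fires at position(s) 8: dodfatvusmulado
3. p -> b, s -> z, t -> d / V _ V: no change
4. e -> o, i -> u / B C0 _: no change
surface: dodfatvusmulado


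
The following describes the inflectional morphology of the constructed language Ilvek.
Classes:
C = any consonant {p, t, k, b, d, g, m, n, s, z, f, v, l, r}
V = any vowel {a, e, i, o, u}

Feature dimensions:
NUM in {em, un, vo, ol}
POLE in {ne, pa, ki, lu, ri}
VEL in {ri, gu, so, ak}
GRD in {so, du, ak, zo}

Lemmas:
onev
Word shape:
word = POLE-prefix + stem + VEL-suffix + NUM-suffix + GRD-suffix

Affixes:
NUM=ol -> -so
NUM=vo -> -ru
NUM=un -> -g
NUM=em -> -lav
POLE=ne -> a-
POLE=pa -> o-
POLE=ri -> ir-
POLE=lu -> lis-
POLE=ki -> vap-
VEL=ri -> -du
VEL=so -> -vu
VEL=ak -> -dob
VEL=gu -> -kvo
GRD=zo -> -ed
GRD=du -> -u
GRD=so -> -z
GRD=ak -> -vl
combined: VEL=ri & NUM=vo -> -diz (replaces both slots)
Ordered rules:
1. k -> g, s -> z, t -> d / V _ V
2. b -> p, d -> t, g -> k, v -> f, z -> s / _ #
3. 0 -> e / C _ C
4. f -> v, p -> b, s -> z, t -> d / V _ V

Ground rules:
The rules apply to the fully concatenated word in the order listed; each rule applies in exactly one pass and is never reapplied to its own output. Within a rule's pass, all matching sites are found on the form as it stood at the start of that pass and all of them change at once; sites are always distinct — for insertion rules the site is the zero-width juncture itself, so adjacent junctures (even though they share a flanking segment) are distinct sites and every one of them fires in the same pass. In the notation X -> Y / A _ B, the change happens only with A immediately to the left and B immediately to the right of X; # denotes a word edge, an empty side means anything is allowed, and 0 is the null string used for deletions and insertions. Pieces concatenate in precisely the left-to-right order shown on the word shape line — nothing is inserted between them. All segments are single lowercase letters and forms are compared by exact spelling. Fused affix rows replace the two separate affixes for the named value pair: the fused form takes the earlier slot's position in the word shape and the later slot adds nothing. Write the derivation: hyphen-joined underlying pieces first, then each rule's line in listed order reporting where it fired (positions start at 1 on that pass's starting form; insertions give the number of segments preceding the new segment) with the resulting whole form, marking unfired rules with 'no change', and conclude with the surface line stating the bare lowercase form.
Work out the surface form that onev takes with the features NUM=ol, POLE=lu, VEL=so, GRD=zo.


underlying: lis-onev-vu-so-ed
1. k -> g, s -> z, t -> d / V _ V: fires at position(s) 3, 10: lizonevvuzoed
2. b -> p, d -> t, g -> k, v -> f, z -> s / _ #: fires at position(s) 13: lizonevvuzoet
3. 0 -> e / C _ C: inserts after position(s) 7: lizonevevuzoet
4. f -> v, p -> b, s -> z, t -> d / V _ V: no change
surface: lizonevevuzoet


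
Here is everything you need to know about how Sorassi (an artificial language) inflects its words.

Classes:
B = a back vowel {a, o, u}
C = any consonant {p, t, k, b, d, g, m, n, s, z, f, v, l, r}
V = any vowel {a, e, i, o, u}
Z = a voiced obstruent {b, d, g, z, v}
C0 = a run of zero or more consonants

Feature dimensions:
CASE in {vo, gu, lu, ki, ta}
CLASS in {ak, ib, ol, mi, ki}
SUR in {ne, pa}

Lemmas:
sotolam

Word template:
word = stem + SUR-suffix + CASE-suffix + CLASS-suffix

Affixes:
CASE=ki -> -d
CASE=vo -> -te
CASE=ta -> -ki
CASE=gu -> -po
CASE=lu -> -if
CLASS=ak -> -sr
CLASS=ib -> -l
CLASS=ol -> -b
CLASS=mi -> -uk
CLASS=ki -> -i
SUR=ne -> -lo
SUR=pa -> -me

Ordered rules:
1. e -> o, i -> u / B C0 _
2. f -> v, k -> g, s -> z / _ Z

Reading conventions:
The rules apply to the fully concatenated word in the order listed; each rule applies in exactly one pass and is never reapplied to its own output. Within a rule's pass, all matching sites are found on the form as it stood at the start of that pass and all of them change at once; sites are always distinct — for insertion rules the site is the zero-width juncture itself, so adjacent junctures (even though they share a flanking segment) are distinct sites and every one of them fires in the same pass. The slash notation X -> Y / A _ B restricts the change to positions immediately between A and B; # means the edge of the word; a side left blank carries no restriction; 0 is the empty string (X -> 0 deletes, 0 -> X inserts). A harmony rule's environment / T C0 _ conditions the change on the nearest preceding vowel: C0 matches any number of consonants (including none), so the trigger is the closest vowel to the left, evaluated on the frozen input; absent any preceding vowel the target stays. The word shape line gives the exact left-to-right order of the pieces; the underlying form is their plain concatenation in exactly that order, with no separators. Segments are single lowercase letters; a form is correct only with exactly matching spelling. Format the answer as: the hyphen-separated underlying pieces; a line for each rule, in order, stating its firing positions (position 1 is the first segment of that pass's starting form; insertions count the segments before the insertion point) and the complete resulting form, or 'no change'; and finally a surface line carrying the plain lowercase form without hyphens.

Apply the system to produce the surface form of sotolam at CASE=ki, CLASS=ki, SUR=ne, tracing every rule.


underlying: sotolam-lo-d-i
1. e -> o, i -> u / B C0 _: fires at position(s) 11: sotolamlodu
2. f -> v, k -> g, s -> z / _ Z: no change
surface: sotolamlodu


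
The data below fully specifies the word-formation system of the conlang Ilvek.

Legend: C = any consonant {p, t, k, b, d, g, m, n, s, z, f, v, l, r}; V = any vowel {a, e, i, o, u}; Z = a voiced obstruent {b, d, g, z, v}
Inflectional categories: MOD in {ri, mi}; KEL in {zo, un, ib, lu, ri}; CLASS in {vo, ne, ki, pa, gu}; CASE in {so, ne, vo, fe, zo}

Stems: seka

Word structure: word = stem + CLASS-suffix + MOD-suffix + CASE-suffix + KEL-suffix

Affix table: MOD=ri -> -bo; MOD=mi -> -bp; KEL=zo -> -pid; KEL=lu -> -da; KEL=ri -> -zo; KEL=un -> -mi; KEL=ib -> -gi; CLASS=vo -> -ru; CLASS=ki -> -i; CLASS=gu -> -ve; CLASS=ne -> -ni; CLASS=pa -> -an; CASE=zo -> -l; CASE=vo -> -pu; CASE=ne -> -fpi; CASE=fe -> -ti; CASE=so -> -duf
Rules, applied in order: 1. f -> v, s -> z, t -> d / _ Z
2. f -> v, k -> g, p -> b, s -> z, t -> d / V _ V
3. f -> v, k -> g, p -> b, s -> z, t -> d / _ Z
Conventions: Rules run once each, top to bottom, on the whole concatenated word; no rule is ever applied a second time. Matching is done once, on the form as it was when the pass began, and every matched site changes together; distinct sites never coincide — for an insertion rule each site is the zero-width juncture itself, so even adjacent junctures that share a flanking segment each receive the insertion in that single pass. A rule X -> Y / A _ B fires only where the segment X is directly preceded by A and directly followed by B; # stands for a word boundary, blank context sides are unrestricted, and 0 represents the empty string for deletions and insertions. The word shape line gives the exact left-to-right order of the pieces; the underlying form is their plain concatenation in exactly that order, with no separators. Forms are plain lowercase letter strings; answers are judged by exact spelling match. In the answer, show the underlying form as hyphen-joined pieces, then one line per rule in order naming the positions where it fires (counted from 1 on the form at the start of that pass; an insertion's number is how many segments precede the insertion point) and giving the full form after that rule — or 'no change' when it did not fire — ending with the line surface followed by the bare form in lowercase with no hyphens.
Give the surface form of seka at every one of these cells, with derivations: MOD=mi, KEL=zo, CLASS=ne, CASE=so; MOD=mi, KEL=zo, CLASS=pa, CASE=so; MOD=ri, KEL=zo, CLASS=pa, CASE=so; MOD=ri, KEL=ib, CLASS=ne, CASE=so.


cell MOD=mi, KEL=zo, CLASS=ne, CASE=so:
underlying: seka-ni-bp-duf-pid
1. f -> v, s -> z, t -> d / _ Z: no change
2. f -> v, k -> g, p -> b, s -> z, t -> d / V _ V: fires at position(s) 3: seganibpdufpid
3. f -> v, k -> g, p -> b, s -> z, t -> d / _ Z: fires at position(s) 8: seganibbdufpid
surface: seganibbdufpid

cell MOD=mi, KEL=zo, CLASS=pa, CASE=so:
underlying: seka-an-bp-duf-pid
1. f -> v, s -> z, t -> d / _ Z: no change
2. f -> v, k -> g, p -> b, s -> z, t -> d / V _ V: fires at position(s) 3: segaanbpdufpid
3. f -> v, k -> g, p -> b, s -> z, t -> d / _ Z: fires at position(s) 8: segaanbbdufpid
surface: segaanbbdufpid

cell MOD=ri, KEL=zo, CLASS=pa, CASE=so:
underlying: seka-an-bo-duf-pid
1. f -> v, s -> z, t -> d / _ Z: no change
2. f -> v, k -> g, p -> b, s -> z, t -> d / V _ V: fires at position(s) 3: segaanbodufpid
3. f -> v, k -> g, p -> b, s -> z, t -> d / _ Z: no change
surface: segaanbodufpid

cell MOD=ri, KEL=ib, CLASS=ne, CASE=so:
underlying: seka-ni-bo-duf-gi
1. f -> v, s -> z, t -> d / _ Z: fires at position(s) 11: sekaniboduvgi
2. f -> v, k -> g, p -> b, s -> z, t -> d / V _ V: fires at position(s) 3: seganiboduvgi
3. f -> v, k -> g, p -> b, s -> z, t -> d / _ Z: no change
surface: seganiboduvgi
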